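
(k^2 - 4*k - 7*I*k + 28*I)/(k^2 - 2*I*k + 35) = (k - 4)/(k + 5*I)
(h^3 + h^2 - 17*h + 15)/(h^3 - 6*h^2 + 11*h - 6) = (h + 5)/(h - 2)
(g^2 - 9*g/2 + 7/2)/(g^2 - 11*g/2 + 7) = (g - 1)/(g - 2)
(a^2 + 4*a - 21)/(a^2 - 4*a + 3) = (a + 7)/(a - 1)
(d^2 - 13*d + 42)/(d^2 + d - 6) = (d^2 - 13*d + 42)/(d^2 + d - 6)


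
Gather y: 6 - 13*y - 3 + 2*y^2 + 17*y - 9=2*y^2 + 4*y - 6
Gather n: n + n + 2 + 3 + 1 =2*n + 6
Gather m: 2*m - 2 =2*m - 2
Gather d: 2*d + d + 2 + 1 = 3*d + 3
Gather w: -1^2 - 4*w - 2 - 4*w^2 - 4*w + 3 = -4*w^2 - 8*w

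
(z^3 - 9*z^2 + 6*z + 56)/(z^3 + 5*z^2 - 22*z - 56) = (z - 7)/(z + 7)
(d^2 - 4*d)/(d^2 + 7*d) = (d - 4)/(d + 7)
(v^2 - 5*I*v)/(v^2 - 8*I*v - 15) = v/(v - 3*I)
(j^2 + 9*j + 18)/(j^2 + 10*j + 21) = (j + 6)/(j + 7)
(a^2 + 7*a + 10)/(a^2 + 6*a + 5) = (a + 2)/(a + 1)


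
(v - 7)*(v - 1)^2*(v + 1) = v^4 - 8*v^3 + 6*v^2 + 8*v - 7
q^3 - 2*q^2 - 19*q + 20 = (q - 5)*(q - 1)*(q + 4)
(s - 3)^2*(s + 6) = s^3 - 27*s + 54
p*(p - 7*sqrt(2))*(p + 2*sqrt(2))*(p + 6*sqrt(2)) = p^4 + sqrt(2)*p^3 - 88*p^2 - 168*sqrt(2)*p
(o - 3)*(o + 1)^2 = o^3 - o^2 - 5*o - 3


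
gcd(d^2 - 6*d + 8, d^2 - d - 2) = d - 2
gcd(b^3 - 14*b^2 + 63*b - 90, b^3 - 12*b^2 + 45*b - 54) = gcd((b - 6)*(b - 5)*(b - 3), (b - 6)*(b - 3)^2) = b^2 - 9*b + 18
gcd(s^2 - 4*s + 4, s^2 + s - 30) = 1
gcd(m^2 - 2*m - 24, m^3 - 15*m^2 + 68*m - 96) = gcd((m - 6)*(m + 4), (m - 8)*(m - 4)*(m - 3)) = 1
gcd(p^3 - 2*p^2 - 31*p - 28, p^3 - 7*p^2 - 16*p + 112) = p^2 - 3*p - 28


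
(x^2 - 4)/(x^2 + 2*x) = (x - 2)/x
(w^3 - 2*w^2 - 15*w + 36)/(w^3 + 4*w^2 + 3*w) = (w^3 - 2*w^2 - 15*w + 36)/(w*(w^2 + 4*w + 3))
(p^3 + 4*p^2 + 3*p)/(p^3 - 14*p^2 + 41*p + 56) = p*(p + 3)/(p^2 - 15*p + 56)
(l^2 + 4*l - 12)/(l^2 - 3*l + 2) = (l + 6)/(l - 1)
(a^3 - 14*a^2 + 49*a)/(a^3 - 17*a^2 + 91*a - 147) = a/(a - 3)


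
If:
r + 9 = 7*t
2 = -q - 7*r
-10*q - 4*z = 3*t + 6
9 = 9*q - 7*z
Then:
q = -225/739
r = -179/739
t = 6472/5173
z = -8676/5173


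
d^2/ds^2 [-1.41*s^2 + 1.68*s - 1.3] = -2.82000000000000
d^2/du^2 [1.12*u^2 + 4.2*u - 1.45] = 2.24000000000000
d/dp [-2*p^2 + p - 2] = 1 - 4*p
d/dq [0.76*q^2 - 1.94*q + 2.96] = 1.52*q - 1.94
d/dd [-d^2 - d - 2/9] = -2*d - 1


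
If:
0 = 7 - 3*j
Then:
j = 7/3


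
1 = 1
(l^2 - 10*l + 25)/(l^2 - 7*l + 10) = (l - 5)/(l - 2)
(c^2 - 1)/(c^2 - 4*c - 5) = (c - 1)/(c - 5)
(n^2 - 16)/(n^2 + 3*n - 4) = (n - 4)/(n - 1)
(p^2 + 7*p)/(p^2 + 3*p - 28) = p/(p - 4)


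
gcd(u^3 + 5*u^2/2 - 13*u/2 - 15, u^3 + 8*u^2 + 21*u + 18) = u^2 + 5*u + 6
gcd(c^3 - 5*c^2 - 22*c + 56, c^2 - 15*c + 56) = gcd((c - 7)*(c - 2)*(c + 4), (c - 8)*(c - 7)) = c - 7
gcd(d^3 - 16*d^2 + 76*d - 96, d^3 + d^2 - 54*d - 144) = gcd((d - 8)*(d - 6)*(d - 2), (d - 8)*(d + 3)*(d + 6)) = d - 8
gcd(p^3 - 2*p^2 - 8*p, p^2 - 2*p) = p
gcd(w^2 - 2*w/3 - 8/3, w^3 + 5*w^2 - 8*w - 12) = w - 2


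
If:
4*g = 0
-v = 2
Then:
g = 0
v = -2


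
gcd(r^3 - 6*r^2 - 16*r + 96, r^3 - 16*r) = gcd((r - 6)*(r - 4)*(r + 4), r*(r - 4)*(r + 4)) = r^2 - 16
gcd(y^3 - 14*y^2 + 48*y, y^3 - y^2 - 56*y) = y^2 - 8*y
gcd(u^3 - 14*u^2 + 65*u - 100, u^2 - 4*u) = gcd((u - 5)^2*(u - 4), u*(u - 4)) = u - 4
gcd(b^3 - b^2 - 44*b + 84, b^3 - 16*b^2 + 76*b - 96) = b^2 - 8*b + 12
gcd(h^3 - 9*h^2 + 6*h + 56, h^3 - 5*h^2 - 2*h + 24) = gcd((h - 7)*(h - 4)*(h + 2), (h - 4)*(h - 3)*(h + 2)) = h^2 - 2*h - 8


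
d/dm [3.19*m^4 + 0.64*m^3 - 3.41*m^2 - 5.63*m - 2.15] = 12.76*m^3 + 1.92*m^2 - 6.82*m - 5.63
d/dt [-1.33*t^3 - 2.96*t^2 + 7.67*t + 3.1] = -3.99*t^2 - 5.92*t + 7.67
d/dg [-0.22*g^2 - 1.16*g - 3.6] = -0.44*g - 1.16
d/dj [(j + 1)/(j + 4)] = 3/(j + 4)^2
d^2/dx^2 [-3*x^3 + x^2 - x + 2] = 2 - 18*x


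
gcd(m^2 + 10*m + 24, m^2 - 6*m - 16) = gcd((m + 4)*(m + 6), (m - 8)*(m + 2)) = 1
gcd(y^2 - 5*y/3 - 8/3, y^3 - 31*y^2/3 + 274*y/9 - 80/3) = y - 8/3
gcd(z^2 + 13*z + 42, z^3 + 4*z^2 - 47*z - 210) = z + 6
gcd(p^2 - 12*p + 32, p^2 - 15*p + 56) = p - 8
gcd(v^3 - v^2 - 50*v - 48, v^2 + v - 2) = 1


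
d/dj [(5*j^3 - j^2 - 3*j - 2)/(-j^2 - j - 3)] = (-5*j^4 - 10*j^3 - 47*j^2 + 2*j + 7)/(j^4 + 2*j^3 + 7*j^2 + 6*j + 9)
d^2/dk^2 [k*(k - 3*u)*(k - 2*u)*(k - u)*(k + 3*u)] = 20*k^3 - 36*k^2*u - 42*k*u^2 + 54*u^3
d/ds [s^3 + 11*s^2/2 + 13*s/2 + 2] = 3*s^2 + 11*s + 13/2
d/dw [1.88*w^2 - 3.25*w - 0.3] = 3.76*w - 3.25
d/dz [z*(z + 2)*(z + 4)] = 3*z^2 + 12*z + 8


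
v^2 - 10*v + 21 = (v - 7)*(v - 3)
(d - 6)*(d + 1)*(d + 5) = d^3 - 31*d - 30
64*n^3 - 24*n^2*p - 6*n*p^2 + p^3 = (-8*n + p)*(-2*n + p)*(4*n + p)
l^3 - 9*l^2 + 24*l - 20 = (l - 5)*(l - 2)^2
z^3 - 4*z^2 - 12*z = z*(z - 6)*(z + 2)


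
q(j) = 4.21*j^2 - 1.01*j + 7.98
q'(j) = 8.42*j - 1.01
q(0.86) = 10.23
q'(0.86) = 6.23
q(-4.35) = 92.04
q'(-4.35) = -37.64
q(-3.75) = 70.97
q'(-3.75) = -32.58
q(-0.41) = 9.10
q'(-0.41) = -4.46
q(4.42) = 85.76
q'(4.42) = 36.21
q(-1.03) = 13.49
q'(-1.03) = -9.68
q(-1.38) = 17.39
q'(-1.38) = -12.63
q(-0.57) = 9.92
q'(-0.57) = -5.81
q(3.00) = 42.84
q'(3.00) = 24.25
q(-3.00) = 48.90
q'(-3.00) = -26.27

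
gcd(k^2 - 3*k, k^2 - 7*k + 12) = k - 3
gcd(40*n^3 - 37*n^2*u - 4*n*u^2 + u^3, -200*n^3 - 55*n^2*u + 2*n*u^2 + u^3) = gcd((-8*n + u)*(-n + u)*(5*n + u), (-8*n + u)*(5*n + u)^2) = -40*n^2 - 3*n*u + u^2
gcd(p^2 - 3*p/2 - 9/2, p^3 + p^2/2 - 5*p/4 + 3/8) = p + 3/2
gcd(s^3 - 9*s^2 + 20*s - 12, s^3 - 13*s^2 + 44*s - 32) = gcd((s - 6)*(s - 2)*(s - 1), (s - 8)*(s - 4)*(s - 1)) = s - 1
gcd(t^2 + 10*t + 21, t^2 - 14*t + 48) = 1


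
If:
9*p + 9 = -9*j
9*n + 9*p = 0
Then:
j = -p - 1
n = -p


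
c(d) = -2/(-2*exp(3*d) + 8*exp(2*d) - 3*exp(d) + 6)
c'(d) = -2*(6*exp(3*d) - 16*exp(2*d) + 3*exp(d))/(-2*exp(3*d) + 8*exp(2*d) - 3*exp(d) + 6)^2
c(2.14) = 0.00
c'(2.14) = -0.01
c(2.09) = 0.00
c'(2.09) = -0.01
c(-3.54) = -0.34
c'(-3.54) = -0.00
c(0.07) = -0.21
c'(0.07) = 0.17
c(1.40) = 0.25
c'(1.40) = -4.68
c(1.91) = 0.01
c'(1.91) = -0.03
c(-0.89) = -0.33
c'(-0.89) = 0.06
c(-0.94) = -0.34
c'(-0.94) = 0.05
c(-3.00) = -0.34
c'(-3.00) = -0.00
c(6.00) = 0.00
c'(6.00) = 0.00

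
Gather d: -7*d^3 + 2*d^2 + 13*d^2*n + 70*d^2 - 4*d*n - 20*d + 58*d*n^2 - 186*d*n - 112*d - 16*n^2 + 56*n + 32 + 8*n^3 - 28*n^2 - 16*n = -7*d^3 + d^2*(13*n + 72) + d*(58*n^2 - 190*n - 132) + 8*n^3 - 44*n^2 + 40*n + 32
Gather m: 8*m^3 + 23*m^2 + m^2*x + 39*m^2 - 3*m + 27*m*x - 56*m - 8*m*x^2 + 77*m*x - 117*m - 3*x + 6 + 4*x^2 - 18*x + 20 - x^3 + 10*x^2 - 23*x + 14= 8*m^3 + m^2*(x + 62) + m*(-8*x^2 + 104*x - 176) - x^3 + 14*x^2 - 44*x + 40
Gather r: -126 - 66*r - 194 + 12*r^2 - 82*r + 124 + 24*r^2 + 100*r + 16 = 36*r^2 - 48*r - 180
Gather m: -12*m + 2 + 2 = 4 - 12*m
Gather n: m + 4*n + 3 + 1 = m + 4*n + 4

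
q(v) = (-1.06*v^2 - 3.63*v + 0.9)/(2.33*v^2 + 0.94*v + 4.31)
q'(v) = (-4.66*v - 0.94)*(-1.06*v^2 - 3.63*v + 0.9)/(2.33*v^2 + 0.94*v + 4.31)^2 + (-2.12*v - 3.63)/(2.33*v^2 + 0.94*v + 4.31) = (7.4615*v^2 - 13.3312*v - 16.4913)/(5.4289*v^4 + 4.3804*v^3 + 20.9682*v^2 + 8.1028*v + 18.5761)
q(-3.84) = -0.02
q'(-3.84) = 0.12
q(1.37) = -0.61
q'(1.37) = -0.21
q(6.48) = -0.62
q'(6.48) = 0.02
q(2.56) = -0.70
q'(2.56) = -0.00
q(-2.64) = 0.17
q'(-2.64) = 0.22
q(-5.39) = -0.15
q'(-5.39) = 0.06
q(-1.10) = 0.59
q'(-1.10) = 0.19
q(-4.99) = -0.13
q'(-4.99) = 0.07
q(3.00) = -0.70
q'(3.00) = 0.01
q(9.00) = -0.58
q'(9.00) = 0.01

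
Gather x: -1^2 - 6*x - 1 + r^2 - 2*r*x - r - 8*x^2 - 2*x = r^2 - r - 8*x^2 + x*(-2*r - 8) - 2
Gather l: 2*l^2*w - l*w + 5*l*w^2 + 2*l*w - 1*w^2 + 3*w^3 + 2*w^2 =2*l^2*w + l*(5*w^2 + w) + 3*w^3 + w^2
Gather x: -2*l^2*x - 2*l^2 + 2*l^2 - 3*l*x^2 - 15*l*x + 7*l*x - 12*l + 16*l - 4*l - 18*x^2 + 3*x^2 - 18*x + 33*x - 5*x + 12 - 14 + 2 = x^2*(-3*l - 15) + x*(-2*l^2 - 8*l + 10)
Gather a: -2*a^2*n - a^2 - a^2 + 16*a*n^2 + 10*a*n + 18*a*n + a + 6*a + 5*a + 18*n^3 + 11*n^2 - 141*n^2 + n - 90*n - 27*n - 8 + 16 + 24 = a^2*(-2*n - 2) + a*(16*n^2 + 28*n + 12) + 18*n^3 - 130*n^2 - 116*n + 32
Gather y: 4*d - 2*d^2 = -2*d^2 + 4*d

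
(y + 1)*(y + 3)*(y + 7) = y^3 + 11*y^2 + 31*y + 21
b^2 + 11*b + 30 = (b + 5)*(b + 6)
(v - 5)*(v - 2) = v^2 - 7*v + 10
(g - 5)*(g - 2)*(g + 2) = g^3 - 5*g^2 - 4*g + 20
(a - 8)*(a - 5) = a^2 - 13*a + 40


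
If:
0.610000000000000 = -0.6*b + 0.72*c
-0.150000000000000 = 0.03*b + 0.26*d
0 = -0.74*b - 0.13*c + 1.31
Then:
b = 1.41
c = 2.03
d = -0.74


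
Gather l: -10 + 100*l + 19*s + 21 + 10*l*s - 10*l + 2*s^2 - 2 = l*(10*s + 90) + 2*s^2 + 19*s + 9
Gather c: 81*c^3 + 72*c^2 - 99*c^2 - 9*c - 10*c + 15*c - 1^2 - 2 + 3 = 81*c^3 - 27*c^2 - 4*c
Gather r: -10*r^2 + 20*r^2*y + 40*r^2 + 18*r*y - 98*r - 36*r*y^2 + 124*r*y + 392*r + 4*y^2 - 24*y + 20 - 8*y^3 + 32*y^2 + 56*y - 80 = r^2*(20*y + 30) + r*(-36*y^2 + 142*y + 294) - 8*y^3 + 36*y^2 + 32*y - 60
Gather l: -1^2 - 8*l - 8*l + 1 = -16*l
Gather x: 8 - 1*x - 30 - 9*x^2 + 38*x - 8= -9*x^2 + 37*x - 30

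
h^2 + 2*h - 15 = (h - 3)*(h + 5)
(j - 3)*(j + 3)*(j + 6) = j^3 + 6*j^2 - 9*j - 54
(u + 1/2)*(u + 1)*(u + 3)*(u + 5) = u^4 + 19*u^3/2 + 55*u^2/2 + 53*u/2 + 15/2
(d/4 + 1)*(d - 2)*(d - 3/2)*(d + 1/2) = d^4/4 + d^3/4 - 43*d^2/16 + 13*d/8 + 3/2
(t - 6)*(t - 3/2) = t^2 - 15*t/2 + 9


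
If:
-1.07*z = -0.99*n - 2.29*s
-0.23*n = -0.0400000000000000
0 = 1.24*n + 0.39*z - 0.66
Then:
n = 0.17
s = 0.46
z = 1.14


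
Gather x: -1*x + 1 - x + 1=2 - 2*x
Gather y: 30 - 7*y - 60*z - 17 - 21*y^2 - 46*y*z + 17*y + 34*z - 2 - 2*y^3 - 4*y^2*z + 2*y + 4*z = -2*y^3 + y^2*(-4*z - 21) + y*(12 - 46*z) - 22*z + 11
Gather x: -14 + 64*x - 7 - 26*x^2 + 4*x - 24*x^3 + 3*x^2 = -24*x^3 - 23*x^2 + 68*x - 21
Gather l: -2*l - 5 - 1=-2*l - 6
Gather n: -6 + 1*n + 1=n - 5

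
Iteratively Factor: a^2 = (a)*(a)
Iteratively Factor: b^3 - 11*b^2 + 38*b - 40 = (b - 4)*(b^2 - 7*b + 10) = (b - 5)*(b - 4)*(b - 2)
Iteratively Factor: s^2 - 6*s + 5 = (s - 5)*(s - 1)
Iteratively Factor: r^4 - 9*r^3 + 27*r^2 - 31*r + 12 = (r - 3)*(r^3 - 6*r^2 + 9*r - 4) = (r - 3)*(r - 1)*(r^2 - 5*r + 4) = (r - 3)*(r - 1)^2*(r - 4)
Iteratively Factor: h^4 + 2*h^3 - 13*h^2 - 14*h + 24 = (h + 4)*(h^3 - 2*h^2 - 5*h + 6) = (h - 3)*(h + 4)*(h^2 + h - 2) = (h - 3)*(h - 1)*(h + 4)*(h + 2)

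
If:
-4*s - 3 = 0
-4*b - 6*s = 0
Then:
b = 9/8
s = -3/4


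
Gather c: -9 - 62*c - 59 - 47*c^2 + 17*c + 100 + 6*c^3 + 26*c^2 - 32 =6*c^3 - 21*c^2 - 45*c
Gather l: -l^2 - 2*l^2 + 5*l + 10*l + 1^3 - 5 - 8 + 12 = -3*l^2 + 15*l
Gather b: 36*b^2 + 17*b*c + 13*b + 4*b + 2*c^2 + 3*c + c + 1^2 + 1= 36*b^2 + b*(17*c + 17) + 2*c^2 + 4*c + 2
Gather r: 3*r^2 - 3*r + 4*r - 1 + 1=3*r^2 + r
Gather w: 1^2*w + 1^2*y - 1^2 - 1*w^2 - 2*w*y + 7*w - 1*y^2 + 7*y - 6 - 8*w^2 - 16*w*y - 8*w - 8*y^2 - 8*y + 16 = -9*w^2 - 18*w*y - 9*y^2 + 9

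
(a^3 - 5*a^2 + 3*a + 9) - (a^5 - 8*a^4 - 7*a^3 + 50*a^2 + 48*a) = -a^5 + 8*a^4 + 8*a^3 - 55*a^2 - 45*a + 9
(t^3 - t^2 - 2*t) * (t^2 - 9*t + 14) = t^5 - 10*t^4 + 21*t^3 + 4*t^2 - 28*t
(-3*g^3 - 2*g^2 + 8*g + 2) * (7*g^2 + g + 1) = -21*g^5 - 17*g^4 + 51*g^3 + 20*g^2 + 10*g + 2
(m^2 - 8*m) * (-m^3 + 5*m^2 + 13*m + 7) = -m^5 + 13*m^4 - 27*m^3 - 97*m^2 - 56*m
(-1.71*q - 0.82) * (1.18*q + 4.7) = -2.0178*q^2 - 9.0046*q - 3.854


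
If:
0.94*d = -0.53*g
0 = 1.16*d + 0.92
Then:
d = -0.79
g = 1.41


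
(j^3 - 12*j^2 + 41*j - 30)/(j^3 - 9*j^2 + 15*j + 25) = (j^2 - 7*j + 6)/(j^2 - 4*j - 5)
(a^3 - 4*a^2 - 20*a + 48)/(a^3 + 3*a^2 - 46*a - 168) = (a^2 - 8*a + 12)/(a^2 - a - 42)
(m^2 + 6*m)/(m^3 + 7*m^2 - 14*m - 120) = m/(m^2 + m - 20)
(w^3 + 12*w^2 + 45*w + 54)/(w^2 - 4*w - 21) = (w^2 + 9*w + 18)/(w - 7)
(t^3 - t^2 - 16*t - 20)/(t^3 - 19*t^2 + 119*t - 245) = (t^2 + 4*t + 4)/(t^2 - 14*t + 49)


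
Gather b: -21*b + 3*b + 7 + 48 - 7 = 48 - 18*b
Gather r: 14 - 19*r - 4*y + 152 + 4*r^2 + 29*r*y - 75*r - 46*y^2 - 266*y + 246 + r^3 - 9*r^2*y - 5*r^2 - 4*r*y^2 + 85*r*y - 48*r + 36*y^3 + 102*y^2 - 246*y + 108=r^3 + r^2*(-9*y - 1) + r*(-4*y^2 + 114*y - 142) + 36*y^3 + 56*y^2 - 516*y + 520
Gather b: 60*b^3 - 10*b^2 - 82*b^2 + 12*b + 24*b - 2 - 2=60*b^3 - 92*b^2 + 36*b - 4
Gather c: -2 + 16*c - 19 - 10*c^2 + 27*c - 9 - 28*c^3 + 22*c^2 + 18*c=-28*c^3 + 12*c^2 + 61*c - 30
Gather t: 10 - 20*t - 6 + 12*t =4 - 8*t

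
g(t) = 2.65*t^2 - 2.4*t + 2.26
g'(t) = 5.3*t - 2.4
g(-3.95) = 53.09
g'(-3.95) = -23.34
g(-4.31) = 61.83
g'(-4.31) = -25.24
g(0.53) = 1.73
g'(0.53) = 0.41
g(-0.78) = 5.74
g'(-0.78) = -6.53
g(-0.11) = 2.56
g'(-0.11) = -2.98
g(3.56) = 27.30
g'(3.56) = 16.47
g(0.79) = 2.02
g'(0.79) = 1.79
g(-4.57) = 68.57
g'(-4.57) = -26.62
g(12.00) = 355.06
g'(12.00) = 61.20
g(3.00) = 18.91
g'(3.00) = 13.50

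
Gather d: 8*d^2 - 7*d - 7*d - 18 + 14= 8*d^2 - 14*d - 4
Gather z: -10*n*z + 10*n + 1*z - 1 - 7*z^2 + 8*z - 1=10*n - 7*z^2 + z*(9 - 10*n) - 2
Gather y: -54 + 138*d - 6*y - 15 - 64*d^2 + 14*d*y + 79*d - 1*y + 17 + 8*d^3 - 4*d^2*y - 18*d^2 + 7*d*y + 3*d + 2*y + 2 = 8*d^3 - 82*d^2 + 220*d + y*(-4*d^2 + 21*d - 5) - 50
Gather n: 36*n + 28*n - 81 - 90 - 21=64*n - 192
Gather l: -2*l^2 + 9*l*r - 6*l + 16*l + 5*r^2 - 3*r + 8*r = -2*l^2 + l*(9*r + 10) + 5*r^2 + 5*r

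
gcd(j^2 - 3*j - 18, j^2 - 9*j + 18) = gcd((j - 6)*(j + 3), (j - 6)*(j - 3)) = j - 6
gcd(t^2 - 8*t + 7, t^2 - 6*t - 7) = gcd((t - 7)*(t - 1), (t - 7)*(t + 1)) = t - 7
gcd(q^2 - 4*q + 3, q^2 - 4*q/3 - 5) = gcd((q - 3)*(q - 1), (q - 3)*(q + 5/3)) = q - 3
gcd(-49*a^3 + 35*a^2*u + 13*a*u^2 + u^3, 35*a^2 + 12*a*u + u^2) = 7*a + u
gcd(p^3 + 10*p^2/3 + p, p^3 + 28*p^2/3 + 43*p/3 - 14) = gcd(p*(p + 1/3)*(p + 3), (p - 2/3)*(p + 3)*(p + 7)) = p + 3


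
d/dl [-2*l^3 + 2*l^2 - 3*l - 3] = -6*l^2 + 4*l - 3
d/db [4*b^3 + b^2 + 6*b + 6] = 12*b^2 + 2*b + 6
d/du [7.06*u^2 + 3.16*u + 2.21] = 14.12*u + 3.16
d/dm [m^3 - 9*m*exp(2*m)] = 3*m^2 - 18*m*exp(2*m) - 9*exp(2*m)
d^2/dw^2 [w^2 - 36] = 2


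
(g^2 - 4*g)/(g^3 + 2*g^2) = (g - 4)/(g*(g + 2))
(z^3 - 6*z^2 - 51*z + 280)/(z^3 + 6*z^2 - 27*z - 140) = (z - 8)/(z + 4)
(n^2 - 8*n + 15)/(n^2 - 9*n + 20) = (n - 3)/(n - 4)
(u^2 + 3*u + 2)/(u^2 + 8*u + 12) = (u + 1)/(u + 6)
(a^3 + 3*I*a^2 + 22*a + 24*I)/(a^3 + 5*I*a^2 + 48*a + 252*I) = (a^2 - 3*I*a + 4)/(a^2 - I*a + 42)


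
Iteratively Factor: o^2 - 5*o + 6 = (o - 3)*(o - 2)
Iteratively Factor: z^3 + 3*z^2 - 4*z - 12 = (z + 2)*(z^2 + z - 6) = (z + 2)*(z + 3)*(z - 2)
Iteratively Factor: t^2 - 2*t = (t - 2)*(t)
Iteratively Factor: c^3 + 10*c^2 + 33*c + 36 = (c + 3)*(c^2 + 7*c + 12) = (c + 3)*(c + 4)*(c + 3)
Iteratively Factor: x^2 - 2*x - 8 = (x + 2)*(x - 4)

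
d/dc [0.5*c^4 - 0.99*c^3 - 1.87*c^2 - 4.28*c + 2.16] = 2.0*c^3 - 2.97*c^2 - 3.74*c - 4.28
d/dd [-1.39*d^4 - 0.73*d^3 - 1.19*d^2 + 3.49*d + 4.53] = -5.56*d^3 - 2.19*d^2 - 2.38*d + 3.49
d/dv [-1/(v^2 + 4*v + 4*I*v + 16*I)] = 2*(v + 2 + 2*I)/(v^2 + 4*v + 4*I*v + 16*I)^2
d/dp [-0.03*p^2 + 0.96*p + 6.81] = 0.96 - 0.06*p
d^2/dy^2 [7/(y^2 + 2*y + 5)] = 14*(-y^2 - 2*y + 4*(y + 1)^2 - 5)/(y^2 + 2*y + 5)^3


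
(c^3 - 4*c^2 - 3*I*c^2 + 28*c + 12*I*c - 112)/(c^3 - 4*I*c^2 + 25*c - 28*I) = (c - 4)/(c - I)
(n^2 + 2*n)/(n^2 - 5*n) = (n + 2)/(n - 5)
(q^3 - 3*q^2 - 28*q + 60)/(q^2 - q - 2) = (q^2 - q - 30)/(q + 1)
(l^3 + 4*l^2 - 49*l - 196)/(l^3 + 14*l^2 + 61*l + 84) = (l - 7)/(l + 3)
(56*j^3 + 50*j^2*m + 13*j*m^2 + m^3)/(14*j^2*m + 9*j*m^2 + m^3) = (4*j + m)/m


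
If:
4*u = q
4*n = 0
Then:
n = 0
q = 4*u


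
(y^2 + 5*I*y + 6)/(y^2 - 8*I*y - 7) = (y + 6*I)/(y - 7*I)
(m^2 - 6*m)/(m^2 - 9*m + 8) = m*(m - 6)/(m^2 - 9*m + 8)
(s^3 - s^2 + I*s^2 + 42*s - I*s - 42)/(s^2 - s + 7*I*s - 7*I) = s - 6*I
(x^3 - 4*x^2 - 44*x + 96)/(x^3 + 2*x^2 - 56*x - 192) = (x - 2)/(x + 4)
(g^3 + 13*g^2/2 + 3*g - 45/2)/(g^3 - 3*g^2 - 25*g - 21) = (2*g^2 + 7*g - 15)/(2*(g^2 - 6*g - 7))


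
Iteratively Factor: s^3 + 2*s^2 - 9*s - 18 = (s + 3)*(s^2 - s - 6) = (s - 3)*(s + 3)*(s + 2)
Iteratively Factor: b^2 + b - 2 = (b - 1)*(b + 2)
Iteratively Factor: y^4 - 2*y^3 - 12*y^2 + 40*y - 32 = (y - 2)*(y^3 - 12*y + 16) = (y - 2)*(y + 4)*(y^2 - 4*y + 4) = (y - 2)^2*(y + 4)*(y - 2)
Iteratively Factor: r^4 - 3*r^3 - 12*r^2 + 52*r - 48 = (r - 2)*(r^3 - r^2 - 14*r + 24) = (r - 3)*(r - 2)*(r^2 + 2*r - 8) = (r - 3)*(r - 2)*(r + 4)*(r - 2)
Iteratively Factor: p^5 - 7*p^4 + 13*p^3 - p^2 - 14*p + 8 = (p - 2)*(p^4 - 5*p^3 + 3*p^2 + 5*p - 4) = (p - 4)*(p - 2)*(p^3 - p^2 - p + 1) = (p - 4)*(p - 2)*(p - 1)*(p^2 - 1) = (p - 4)*(p - 2)*(p - 1)*(p + 1)*(p - 1)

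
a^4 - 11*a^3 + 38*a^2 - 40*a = a*(a - 5)*(a - 4)*(a - 2)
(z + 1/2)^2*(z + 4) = z^3 + 5*z^2 + 17*z/4 + 1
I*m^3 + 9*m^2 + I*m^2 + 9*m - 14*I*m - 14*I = (m - 7*I)*(m - 2*I)*(I*m + I)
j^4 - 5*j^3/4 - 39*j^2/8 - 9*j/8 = j*(j - 3)*(j + 1/4)*(j + 3/2)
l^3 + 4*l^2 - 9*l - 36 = (l - 3)*(l + 3)*(l + 4)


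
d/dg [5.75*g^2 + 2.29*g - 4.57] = 11.5*g + 2.29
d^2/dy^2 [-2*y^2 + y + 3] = -4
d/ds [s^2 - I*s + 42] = 2*s - I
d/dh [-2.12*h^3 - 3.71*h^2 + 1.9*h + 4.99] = -6.36*h^2 - 7.42*h + 1.9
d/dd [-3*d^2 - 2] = -6*d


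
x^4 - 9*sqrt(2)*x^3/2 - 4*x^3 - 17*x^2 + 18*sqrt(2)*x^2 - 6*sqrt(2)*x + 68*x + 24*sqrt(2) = (x - 4)*(x - 6*sqrt(2))*(x + sqrt(2)/2)*(x + sqrt(2))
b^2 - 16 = (b - 4)*(b + 4)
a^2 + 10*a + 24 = (a + 4)*(a + 6)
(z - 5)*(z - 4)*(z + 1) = z^3 - 8*z^2 + 11*z + 20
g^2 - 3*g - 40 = (g - 8)*(g + 5)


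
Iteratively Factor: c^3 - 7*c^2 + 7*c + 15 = (c - 3)*(c^2 - 4*c - 5) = (c - 5)*(c - 3)*(c + 1)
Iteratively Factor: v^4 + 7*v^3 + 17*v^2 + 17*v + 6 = (v + 3)*(v^3 + 4*v^2 + 5*v + 2) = (v + 1)*(v + 3)*(v^2 + 3*v + 2) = (v + 1)^2*(v + 3)*(v + 2)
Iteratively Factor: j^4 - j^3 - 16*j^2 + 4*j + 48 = (j + 2)*(j^3 - 3*j^2 - 10*j + 24) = (j + 2)*(j + 3)*(j^2 - 6*j + 8) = (j - 4)*(j + 2)*(j + 3)*(j - 2)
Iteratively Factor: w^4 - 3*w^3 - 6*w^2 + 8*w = (w - 4)*(w^3 + w^2 - 2*w) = w*(w - 4)*(w^2 + w - 2) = w*(w - 4)*(w + 2)*(w - 1)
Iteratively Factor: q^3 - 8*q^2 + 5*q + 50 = (q - 5)*(q^2 - 3*q - 10) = (q - 5)*(q + 2)*(q - 5)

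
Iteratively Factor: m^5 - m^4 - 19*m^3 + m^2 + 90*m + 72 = (m - 4)*(m^4 + 3*m^3 - 7*m^2 - 27*m - 18) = (m - 4)*(m + 1)*(m^3 + 2*m^2 - 9*m - 18) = (m - 4)*(m - 3)*(m + 1)*(m^2 + 5*m + 6) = (m - 4)*(m - 3)*(m + 1)*(m + 3)*(m + 2)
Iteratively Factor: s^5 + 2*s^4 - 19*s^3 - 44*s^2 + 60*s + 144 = (s + 3)*(s^4 - s^3 - 16*s^2 + 4*s + 48) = (s - 2)*(s + 3)*(s^3 + s^2 - 14*s - 24) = (s - 2)*(s + 2)*(s + 3)*(s^2 - s - 12) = (s - 2)*(s + 2)*(s + 3)^2*(s - 4)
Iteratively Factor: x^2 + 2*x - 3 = (x + 3)*(x - 1)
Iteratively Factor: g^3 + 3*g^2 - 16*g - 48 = (g - 4)*(g^2 + 7*g + 12) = (g - 4)*(g + 4)*(g + 3)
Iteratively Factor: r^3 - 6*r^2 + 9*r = (r)*(r^2 - 6*r + 9) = r*(r - 3)*(r - 3)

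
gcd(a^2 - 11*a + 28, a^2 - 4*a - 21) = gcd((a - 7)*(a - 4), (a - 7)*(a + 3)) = a - 7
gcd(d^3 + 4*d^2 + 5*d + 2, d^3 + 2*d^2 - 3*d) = 1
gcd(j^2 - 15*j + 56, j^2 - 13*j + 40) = j - 8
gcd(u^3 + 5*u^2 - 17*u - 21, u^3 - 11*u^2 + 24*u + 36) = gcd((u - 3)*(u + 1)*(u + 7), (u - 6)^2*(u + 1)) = u + 1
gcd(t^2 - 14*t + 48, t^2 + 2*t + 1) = 1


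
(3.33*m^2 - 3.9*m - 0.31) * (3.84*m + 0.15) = 12.7872*m^3 - 14.4765*m^2 - 1.7754*m - 0.0465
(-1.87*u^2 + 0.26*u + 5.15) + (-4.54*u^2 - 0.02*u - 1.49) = -6.41*u^2 + 0.24*u + 3.66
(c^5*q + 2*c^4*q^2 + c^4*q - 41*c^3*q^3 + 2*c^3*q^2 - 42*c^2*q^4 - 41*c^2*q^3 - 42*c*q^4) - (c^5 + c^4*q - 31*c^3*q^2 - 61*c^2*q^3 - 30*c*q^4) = c^5*q - c^5 + 2*c^4*q^2 - 41*c^3*q^3 + 33*c^3*q^2 - 42*c^2*q^4 + 20*c^2*q^3 - 12*c*q^4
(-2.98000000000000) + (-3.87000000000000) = -6.85000000000000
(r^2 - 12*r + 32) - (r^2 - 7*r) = 32 - 5*r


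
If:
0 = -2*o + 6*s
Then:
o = 3*s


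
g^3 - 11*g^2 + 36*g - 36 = (g - 6)*(g - 3)*(g - 2)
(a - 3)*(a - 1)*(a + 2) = a^3 - 2*a^2 - 5*a + 6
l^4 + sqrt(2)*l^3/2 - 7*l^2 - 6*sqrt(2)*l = l*(l - 2*sqrt(2))*(l + sqrt(2))*(l + 3*sqrt(2)/2)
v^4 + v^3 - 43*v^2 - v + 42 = (v - 6)*(v - 1)*(v + 1)*(v + 7)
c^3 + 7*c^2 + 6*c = c*(c + 1)*(c + 6)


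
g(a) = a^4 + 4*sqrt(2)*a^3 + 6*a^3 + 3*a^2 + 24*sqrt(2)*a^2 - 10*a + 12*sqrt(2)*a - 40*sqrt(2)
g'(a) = 4*a^3 + 12*sqrt(2)*a^2 + 18*a^2 + 6*a + 48*sqrt(2)*a - 10 + 12*sqrt(2)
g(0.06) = -56.01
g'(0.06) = 11.53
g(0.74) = -26.16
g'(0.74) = 82.41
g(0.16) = -54.46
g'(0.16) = 19.70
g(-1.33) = -24.79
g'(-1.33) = -38.84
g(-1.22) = -29.04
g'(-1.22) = -38.38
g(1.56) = 94.38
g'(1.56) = 222.52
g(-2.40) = 11.52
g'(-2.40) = -24.21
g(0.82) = -19.13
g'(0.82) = 93.27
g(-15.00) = 19433.74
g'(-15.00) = -6732.89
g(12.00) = 46225.64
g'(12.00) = 12841.32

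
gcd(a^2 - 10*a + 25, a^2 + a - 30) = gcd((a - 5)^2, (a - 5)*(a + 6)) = a - 5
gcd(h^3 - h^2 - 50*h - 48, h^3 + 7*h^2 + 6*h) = h^2 + 7*h + 6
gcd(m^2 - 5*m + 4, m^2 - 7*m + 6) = m - 1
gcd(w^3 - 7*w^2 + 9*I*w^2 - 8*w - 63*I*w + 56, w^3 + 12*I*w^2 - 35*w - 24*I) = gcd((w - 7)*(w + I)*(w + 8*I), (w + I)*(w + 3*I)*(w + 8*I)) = w^2 + 9*I*w - 8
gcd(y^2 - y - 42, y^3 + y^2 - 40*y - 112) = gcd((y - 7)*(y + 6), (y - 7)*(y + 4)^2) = y - 7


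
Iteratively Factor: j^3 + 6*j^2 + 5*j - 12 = (j + 3)*(j^2 + 3*j - 4) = (j + 3)*(j + 4)*(j - 1)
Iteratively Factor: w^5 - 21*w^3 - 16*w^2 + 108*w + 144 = (w - 4)*(w^4 + 4*w^3 - 5*w^2 - 36*w - 36) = (w - 4)*(w + 3)*(w^3 + w^2 - 8*w - 12) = (w - 4)*(w + 2)*(w + 3)*(w^2 - w - 6) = (w - 4)*(w + 2)^2*(w + 3)*(w - 3)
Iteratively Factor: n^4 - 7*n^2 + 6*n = (n - 2)*(n^3 + 2*n^2 - 3*n) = n*(n - 2)*(n^2 + 2*n - 3) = n*(n - 2)*(n - 1)*(n + 3)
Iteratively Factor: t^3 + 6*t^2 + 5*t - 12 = (t - 1)*(t^2 + 7*t + 12) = (t - 1)*(t + 3)*(t + 4)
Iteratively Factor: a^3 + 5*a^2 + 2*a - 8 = (a + 2)*(a^2 + 3*a - 4) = (a - 1)*(a + 2)*(a + 4)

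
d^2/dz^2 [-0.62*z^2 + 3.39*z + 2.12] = -1.24000000000000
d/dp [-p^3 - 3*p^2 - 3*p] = -3*p^2 - 6*p - 3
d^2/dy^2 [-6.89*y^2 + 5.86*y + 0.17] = -13.7800000000000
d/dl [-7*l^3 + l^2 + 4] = l*(2 - 21*l)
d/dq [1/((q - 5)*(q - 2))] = (7 - 2*q)/(q^4 - 14*q^3 + 69*q^2 - 140*q + 100)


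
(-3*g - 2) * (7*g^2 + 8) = -21*g^3 - 14*g^2 - 24*g - 16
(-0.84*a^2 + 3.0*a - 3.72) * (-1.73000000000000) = 1.4532*a^2 - 5.19*a + 6.4356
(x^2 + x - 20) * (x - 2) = x^3 - x^2 - 22*x + 40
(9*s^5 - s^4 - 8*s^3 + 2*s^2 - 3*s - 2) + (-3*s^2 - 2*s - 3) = 9*s^5 - s^4 - 8*s^3 - s^2 - 5*s - 5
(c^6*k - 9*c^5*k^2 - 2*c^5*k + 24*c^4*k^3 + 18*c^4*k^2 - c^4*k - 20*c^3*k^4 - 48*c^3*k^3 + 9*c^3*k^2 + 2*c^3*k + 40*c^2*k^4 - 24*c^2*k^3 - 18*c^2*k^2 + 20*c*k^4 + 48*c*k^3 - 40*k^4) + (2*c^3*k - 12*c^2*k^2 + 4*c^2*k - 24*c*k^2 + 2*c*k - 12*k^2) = c^6*k - 9*c^5*k^2 - 2*c^5*k + 24*c^4*k^3 + 18*c^4*k^2 - c^4*k - 20*c^3*k^4 - 48*c^3*k^3 + 9*c^3*k^2 + 4*c^3*k + 40*c^2*k^4 - 24*c^2*k^3 - 30*c^2*k^2 + 4*c^2*k + 20*c*k^4 + 48*c*k^3 - 24*c*k^2 + 2*c*k - 40*k^4 - 12*k^2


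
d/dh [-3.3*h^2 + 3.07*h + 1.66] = 3.07 - 6.6*h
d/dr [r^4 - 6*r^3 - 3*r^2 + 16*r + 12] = 4*r^3 - 18*r^2 - 6*r + 16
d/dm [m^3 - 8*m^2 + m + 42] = 3*m^2 - 16*m + 1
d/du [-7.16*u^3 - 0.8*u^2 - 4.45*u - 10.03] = -21.48*u^2 - 1.6*u - 4.45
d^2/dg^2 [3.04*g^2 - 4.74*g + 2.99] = 6.08000000000000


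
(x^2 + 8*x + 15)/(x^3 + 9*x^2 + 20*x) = (x + 3)/(x*(x + 4))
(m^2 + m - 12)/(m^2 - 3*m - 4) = (-m^2 - m + 12)/(-m^2 + 3*m + 4)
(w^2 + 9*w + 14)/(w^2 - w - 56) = (w + 2)/(w - 8)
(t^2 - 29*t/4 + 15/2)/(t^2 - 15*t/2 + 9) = (4*t - 5)/(2*(2*t - 3))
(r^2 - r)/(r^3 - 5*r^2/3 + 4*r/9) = 9*(r - 1)/(9*r^2 - 15*r + 4)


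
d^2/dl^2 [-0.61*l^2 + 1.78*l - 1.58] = -1.22000000000000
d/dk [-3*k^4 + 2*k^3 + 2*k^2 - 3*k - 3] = -12*k^3 + 6*k^2 + 4*k - 3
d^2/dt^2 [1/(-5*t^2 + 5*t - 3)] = 10*(5*t^2 - 5*t - 5*(2*t - 1)^2 + 3)/(5*t^2 - 5*t + 3)^3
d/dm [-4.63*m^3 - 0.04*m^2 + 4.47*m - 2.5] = -13.89*m^2 - 0.08*m + 4.47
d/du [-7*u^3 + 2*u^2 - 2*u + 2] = -21*u^2 + 4*u - 2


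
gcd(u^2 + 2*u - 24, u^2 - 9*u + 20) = u - 4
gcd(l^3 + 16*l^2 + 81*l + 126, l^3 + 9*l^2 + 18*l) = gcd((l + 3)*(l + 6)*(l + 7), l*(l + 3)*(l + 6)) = l^2 + 9*l + 18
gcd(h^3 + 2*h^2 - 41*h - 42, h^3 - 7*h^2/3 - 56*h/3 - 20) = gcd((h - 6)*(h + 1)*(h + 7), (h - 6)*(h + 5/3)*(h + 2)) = h - 6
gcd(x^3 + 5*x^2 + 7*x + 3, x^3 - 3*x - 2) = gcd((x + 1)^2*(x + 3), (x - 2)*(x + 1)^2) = x^2 + 2*x + 1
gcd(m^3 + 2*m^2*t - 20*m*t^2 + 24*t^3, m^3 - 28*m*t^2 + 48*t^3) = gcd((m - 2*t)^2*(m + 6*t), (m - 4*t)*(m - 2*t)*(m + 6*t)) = -m^2 - 4*m*t + 12*t^2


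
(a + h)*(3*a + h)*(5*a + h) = 15*a^3 + 23*a^2*h + 9*a*h^2 + h^3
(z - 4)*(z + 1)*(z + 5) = z^3 + 2*z^2 - 19*z - 20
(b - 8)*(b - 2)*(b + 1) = b^3 - 9*b^2 + 6*b + 16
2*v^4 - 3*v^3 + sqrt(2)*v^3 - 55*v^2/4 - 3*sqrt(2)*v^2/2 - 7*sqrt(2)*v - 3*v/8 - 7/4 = (v - 7/2)*(v + 2)*(sqrt(2)*v + 1/2)^2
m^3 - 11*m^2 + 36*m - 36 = (m - 6)*(m - 3)*(m - 2)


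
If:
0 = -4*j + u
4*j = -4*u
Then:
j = 0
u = 0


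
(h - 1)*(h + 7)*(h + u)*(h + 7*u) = h^4 + 8*h^3*u + 6*h^3 + 7*h^2*u^2 + 48*h^2*u - 7*h^2 + 42*h*u^2 - 56*h*u - 49*u^2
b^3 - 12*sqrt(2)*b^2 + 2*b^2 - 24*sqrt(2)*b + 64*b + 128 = (b + 2)*(b - 8*sqrt(2))*(b - 4*sqrt(2))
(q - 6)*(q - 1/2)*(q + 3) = q^3 - 7*q^2/2 - 33*q/2 + 9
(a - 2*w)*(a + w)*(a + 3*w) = a^3 + 2*a^2*w - 5*a*w^2 - 6*w^3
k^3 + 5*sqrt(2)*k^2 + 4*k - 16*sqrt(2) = (k - sqrt(2))*(k + 2*sqrt(2))*(k + 4*sqrt(2))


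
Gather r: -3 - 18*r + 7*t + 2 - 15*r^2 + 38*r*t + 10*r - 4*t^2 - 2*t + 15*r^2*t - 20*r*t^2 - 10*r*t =r^2*(15*t - 15) + r*(-20*t^2 + 28*t - 8) - 4*t^2 + 5*t - 1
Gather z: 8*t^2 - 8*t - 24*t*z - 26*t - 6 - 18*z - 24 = 8*t^2 - 34*t + z*(-24*t - 18) - 30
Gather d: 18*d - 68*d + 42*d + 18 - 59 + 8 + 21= -8*d - 12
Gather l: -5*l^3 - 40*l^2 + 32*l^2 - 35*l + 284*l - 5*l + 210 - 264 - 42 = -5*l^3 - 8*l^2 + 244*l - 96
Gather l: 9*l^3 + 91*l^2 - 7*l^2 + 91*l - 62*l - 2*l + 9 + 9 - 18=9*l^3 + 84*l^2 + 27*l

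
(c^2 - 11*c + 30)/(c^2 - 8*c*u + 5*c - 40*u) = (c^2 - 11*c + 30)/(c^2 - 8*c*u + 5*c - 40*u)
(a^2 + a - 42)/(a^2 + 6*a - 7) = (a - 6)/(a - 1)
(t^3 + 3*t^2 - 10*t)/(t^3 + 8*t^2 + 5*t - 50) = t/(t + 5)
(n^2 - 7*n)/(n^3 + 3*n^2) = (n - 7)/(n*(n + 3))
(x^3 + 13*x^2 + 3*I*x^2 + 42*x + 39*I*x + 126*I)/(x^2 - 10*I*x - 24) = (x^3 + x^2*(13 + 3*I) + x*(42 + 39*I) + 126*I)/(x^2 - 10*I*x - 24)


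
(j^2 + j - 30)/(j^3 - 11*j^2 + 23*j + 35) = (j + 6)/(j^2 - 6*j - 7)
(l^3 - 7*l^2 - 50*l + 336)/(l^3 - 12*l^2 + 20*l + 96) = (l + 7)/(l + 2)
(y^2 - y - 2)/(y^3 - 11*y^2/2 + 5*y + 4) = 2*(y + 1)/(2*y^2 - 7*y - 4)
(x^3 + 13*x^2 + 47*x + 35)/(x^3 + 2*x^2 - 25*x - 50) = (x^2 + 8*x + 7)/(x^2 - 3*x - 10)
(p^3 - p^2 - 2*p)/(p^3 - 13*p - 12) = p*(p - 2)/(p^2 - p - 12)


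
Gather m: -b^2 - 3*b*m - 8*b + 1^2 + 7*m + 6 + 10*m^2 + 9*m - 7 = -b^2 - 8*b + 10*m^2 + m*(16 - 3*b)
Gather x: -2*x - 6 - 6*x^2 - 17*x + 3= -6*x^2 - 19*x - 3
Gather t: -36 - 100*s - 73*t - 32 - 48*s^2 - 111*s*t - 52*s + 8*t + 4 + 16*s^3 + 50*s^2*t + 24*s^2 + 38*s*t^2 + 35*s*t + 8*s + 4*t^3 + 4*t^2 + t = 16*s^3 - 24*s^2 - 144*s + 4*t^3 + t^2*(38*s + 4) + t*(50*s^2 - 76*s - 64) - 64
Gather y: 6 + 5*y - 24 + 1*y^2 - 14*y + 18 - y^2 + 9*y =0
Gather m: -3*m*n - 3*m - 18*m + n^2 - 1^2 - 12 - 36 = m*(-3*n - 21) + n^2 - 49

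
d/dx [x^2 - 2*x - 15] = 2*x - 2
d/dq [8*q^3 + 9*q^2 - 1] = 6*q*(4*q + 3)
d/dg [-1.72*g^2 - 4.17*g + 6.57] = -3.44*g - 4.17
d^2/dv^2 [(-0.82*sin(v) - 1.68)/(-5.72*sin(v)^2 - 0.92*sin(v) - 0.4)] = (-26.829088*sin(v)^5 - 215.55248*sin(v)^4 + 38.39264*sin(v)^3 + 344.05664*sin(v)^2 + 42.275072*sin(v) - 5.44729599999999)/(5.72*sin(v)^2 + 0.92*sin(v) + 0.4)^3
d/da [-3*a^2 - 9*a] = -6*a - 9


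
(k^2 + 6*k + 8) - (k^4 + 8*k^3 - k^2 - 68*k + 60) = -k^4 - 8*k^3 + 2*k^2 + 74*k - 52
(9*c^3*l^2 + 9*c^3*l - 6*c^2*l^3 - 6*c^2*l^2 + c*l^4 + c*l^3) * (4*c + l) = 36*c^4*l^2 + 36*c^4*l - 15*c^3*l^3 - 15*c^3*l^2 - 2*c^2*l^4 - 2*c^2*l^3 + c*l^5 + c*l^4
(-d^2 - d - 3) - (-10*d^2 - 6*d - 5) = 9*d^2 + 5*d + 2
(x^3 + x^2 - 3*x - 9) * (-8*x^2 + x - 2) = -8*x^5 - 7*x^4 + 23*x^3 + 67*x^2 - 3*x + 18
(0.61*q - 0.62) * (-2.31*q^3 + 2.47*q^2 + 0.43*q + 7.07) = -1.4091*q^4 + 2.9389*q^3 - 1.2691*q^2 + 4.0461*q - 4.3834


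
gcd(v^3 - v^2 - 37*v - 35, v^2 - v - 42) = v - 7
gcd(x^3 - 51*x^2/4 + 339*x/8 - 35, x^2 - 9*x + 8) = x - 8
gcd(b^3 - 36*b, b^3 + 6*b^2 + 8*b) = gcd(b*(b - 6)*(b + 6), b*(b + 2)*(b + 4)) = b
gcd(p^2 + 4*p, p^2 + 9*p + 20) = p + 4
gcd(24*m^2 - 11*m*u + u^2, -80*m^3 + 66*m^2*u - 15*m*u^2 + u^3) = -8*m + u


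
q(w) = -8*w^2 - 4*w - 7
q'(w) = -16*w - 4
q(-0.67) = -7.91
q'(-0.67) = 6.72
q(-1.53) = -19.61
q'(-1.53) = 20.48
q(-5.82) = -254.70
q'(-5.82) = 89.12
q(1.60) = -33.88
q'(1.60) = -29.60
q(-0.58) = -7.37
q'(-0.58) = 5.28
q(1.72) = -37.55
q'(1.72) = -31.52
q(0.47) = -10.65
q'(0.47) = -11.52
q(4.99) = -226.16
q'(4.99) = -83.84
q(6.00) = -319.00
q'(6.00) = -100.00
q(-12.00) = -1111.00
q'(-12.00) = 188.00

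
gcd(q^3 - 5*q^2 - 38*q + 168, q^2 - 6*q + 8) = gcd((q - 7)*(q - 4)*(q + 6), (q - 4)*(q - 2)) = q - 4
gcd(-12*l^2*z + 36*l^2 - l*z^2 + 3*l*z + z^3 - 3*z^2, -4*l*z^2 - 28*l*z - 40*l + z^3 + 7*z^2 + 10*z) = -4*l + z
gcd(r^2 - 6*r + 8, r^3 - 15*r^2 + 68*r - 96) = r - 4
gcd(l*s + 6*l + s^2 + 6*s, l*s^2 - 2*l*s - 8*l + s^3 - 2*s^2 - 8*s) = l + s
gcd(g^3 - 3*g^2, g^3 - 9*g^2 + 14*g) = g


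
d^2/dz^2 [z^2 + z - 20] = 2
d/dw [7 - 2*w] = -2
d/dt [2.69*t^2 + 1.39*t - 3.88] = 5.38*t + 1.39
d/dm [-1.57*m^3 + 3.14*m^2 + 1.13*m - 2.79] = -4.71*m^2 + 6.28*m + 1.13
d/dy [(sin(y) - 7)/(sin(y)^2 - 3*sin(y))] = (-cos(y) + 14/tan(y) - 21*cos(y)/sin(y)^2)/(sin(y) - 3)^2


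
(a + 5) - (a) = 5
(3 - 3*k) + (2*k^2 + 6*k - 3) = 2*k^2 + 3*k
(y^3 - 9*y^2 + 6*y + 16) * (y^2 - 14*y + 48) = y^5 - 23*y^4 + 180*y^3 - 500*y^2 + 64*y + 768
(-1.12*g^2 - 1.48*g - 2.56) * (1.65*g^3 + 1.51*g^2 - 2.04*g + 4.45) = -1.848*g^5 - 4.1332*g^4 - 4.174*g^3 - 5.8304*g^2 - 1.3636*g - 11.392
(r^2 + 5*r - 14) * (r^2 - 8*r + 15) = r^4 - 3*r^3 - 39*r^2 + 187*r - 210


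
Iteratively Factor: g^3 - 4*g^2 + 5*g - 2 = (g - 2)*(g^2 - 2*g + 1) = (g - 2)*(g - 1)*(g - 1)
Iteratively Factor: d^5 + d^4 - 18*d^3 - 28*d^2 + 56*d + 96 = (d + 2)*(d^4 - d^3 - 16*d^2 + 4*d + 48) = (d + 2)*(d + 3)*(d^3 - 4*d^2 - 4*d + 16) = (d + 2)^2*(d + 3)*(d^2 - 6*d + 8) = (d - 4)*(d + 2)^2*(d + 3)*(d - 2)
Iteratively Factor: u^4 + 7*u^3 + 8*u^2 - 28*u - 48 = (u + 3)*(u^3 + 4*u^2 - 4*u - 16) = (u + 3)*(u + 4)*(u^2 - 4) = (u + 2)*(u + 3)*(u + 4)*(u - 2)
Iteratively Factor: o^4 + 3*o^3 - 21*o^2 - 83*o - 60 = (o + 3)*(o^3 - 21*o - 20) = (o + 3)*(o + 4)*(o^2 - 4*o - 5) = (o - 5)*(o + 3)*(o + 4)*(o + 1)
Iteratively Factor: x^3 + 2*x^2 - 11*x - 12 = (x - 3)*(x^2 + 5*x + 4) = (x - 3)*(x + 4)*(x + 1)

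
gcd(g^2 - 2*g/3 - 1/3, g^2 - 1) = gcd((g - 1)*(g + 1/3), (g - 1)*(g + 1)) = g - 1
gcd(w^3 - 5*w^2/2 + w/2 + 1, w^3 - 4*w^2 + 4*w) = w - 2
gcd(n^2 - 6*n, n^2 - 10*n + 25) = 1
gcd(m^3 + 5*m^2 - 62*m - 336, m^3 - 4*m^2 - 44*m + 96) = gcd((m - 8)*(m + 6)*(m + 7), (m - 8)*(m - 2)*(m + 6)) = m^2 - 2*m - 48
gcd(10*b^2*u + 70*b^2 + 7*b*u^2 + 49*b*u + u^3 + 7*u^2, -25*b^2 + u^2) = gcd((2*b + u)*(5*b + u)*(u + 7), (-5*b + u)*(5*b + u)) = 5*b + u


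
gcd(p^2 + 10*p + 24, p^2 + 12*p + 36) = p + 6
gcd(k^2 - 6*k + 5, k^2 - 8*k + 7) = k - 1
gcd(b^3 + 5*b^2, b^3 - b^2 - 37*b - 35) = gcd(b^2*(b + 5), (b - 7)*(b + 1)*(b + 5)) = b + 5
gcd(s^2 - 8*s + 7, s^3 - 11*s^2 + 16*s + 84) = s - 7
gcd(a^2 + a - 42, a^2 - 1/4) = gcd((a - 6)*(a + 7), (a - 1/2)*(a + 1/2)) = 1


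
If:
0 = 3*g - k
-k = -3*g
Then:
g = k/3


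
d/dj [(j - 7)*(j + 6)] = 2*j - 1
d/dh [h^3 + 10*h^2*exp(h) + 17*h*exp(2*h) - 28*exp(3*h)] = 10*h^2*exp(h) + 3*h^2 + 34*h*exp(2*h) + 20*h*exp(h) - 84*exp(3*h) + 17*exp(2*h)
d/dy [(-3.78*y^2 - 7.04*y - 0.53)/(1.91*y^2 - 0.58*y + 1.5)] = (15.6388*y^2 - 9.3154*y - 10.8674)/(3.6481*y^4 - 2.2156*y^3 + 6.0664*y^2 - 1.74*y + 2.25)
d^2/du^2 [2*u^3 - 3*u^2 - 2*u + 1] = 12*u - 6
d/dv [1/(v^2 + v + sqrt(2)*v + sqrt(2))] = (-2*v - sqrt(2) - 1)/(v^2 + v + sqrt(2)*v + sqrt(2))^2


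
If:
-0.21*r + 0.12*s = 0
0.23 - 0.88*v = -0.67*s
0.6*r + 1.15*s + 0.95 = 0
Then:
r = -0.36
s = -0.64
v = -0.22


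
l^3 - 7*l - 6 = (l - 3)*(l + 1)*(l + 2)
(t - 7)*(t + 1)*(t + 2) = t^3 - 4*t^2 - 19*t - 14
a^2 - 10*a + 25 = (a - 5)^2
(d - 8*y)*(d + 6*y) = d^2 - 2*d*y - 48*y^2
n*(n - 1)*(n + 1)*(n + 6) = n^4 + 6*n^3 - n^2 - 6*n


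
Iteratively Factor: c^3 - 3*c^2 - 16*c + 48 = (c - 3)*(c^2 - 16) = (c - 3)*(c + 4)*(c - 4)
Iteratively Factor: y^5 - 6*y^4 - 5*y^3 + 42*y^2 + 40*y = (y)*(y^4 - 6*y^3 - 5*y^2 + 42*y + 40) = y*(y + 2)*(y^3 - 8*y^2 + 11*y + 20) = y*(y + 1)*(y + 2)*(y^2 - 9*y + 20) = y*(y - 5)*(y + 1)*(y + 2)*(y - 4)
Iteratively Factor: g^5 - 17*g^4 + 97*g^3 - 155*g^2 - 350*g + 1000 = (g - 5)*(g^4 - 12*g^3 + 37*g^2 + 30*g - 200) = (g - 5)*(g + 2)*(g^3 - 14*g^2 + 65*g - 100) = (g - 5)*(g - 4)*(g + 2)*(g^2 - 10*g + 25) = (g - 5)^2*(g - 4)*(g + 2)*(g - 5)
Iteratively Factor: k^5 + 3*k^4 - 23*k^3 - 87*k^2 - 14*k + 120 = (k + 2)*(k^4 + k^3 - 25*k^2 - 37*k + 60) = (k - 1)*(k + 2)*(k^3 + 2*k^2 - 23*k - 60) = (k - 5)*(k - 1)*(k + 2)*(k^2 + 7*k + 12) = (k - 5)*(k - 1)*(k + 2)*(k + 3)*(k + 4)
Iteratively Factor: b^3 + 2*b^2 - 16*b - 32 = (b + 4)*(b^2 - 2*b - 8) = (b + 2)*(b + 4)*(b - 4)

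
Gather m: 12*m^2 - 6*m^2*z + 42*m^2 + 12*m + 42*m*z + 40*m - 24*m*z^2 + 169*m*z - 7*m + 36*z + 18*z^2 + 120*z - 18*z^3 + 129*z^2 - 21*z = m^2*(54 - 6*z) + m*(-24*z^2 + 211*z + 45) - 18*z^3 + 147*z^2 + 135*z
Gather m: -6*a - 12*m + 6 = -6*a - 12*m + 6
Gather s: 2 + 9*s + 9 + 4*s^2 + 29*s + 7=4*s^2 + 38*s + 18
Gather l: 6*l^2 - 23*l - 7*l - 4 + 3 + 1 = 6*l^2 - 30*l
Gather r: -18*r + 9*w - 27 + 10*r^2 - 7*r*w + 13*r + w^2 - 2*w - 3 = 10*r^2 + r*(-7*w - 5) + w^2 + 7*w - 30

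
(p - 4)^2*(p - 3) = p^3 - 11*p^2 + 40*p - 48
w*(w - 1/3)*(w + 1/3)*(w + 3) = w^4 + 3*w^3 - w^2/9 - w/3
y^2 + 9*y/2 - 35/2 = (y - 5/2)*(y + 7)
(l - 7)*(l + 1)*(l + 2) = l^3 - 4*l^2 - 19*l - 14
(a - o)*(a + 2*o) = a^2 + a*o - 2*o^2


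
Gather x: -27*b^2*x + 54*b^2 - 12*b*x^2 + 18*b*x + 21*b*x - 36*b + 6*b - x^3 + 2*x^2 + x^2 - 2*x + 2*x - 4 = 54*b^2 - 30*b - x^3 + x^2*(3 - 12*b) + x*(-27*b^2 + 39*b) - 4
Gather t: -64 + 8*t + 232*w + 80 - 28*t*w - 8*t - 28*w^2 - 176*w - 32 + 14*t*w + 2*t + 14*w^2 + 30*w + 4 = t*(2 - 14*w) - 14*w^2 + 86*w - 12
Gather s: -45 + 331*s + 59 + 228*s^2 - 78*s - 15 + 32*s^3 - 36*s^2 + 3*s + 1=32*s^3 + 192*s^2 + 256*s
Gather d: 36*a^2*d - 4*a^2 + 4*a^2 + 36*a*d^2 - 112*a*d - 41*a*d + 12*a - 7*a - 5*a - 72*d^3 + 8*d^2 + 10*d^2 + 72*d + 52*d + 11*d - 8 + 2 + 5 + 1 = -72*d^3 + d^2*(36*a + 18) + d*(36*a^2 - 153*a + 135)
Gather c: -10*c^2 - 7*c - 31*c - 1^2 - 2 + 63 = -10*c^2 - 38*c + 60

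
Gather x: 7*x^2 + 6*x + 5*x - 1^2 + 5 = 7*x^2 + 11*x + 4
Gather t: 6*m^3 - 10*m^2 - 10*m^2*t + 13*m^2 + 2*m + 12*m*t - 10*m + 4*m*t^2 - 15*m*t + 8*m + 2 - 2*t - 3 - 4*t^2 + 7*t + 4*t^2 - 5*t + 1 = 6*m^3 + 3*m^2 + 4*m*t^2 + t*(-10*m^2 - 3*m)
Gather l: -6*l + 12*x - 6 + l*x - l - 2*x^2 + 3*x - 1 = l*(x - 7) - 2*x^2 + 15*x - 7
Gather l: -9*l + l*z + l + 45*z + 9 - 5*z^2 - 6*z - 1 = l*(z - 8) - 5*z^2 + 39*z + 8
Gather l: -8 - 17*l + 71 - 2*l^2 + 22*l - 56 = -2*l^2 + 5*l + 7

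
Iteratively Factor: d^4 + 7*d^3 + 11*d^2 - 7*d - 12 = (d - 1)*(d^3 + 8*d^2 + 19*d + 12) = (d - 1)*(d + 3)*(d^2 + 5*d + 4) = (d - 1)*(d + 3)*(d + 4)*(d + 1)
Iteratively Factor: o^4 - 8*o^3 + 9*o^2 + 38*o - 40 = (o - 4)*(o^3 - 4*o^2 - 7*o + 10) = (o - 5)*(o - 4)*(o^2 + o - 2) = (o - 5)*(o - 4)*(o - 1)*(o + 2)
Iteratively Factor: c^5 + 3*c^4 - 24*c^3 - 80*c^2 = (c + 4)*(c^4 - c^3 - 20*c^2) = (c - 5)*(c + 4)*(c^3 + 4*c^2) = (c - 5)*(c + 4)^2*(c^2) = c*(c - 5)*(c + 4)^2*(c)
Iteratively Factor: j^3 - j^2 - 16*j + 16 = (j - 1)*(j^2 - 16) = (j - 4)*(j - 1)*(j + 4)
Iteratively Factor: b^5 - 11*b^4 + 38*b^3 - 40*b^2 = (b)*(b^4 - 11*b^3 + 38*b^2 - 40*b) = b*(b - 2)*(b^3 - 9*b^2 + 20*b) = b*(b - 4)*(b - 2)*(b^2 - 5*b) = b*(b - 5)*(b - 4)*(b - 2)*(b)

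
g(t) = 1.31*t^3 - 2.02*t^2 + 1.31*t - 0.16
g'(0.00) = 1.31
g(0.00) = -0.16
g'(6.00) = 118.55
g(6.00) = 217.94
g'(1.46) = 3.79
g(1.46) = 1.52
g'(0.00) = 1.31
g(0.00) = -0.16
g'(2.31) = 12.95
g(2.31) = 8.23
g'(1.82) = 6.97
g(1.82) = 3.43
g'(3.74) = 41.17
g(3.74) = 45.02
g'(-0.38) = 3.41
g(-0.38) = -1.02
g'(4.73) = 70.13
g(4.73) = 99.47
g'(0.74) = 0.47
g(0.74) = 0.23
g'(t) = 3.93*t^2 - 4.04*t + 1.31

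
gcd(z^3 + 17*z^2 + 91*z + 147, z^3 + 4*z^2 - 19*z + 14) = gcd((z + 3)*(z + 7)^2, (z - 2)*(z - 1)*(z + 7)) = z + 7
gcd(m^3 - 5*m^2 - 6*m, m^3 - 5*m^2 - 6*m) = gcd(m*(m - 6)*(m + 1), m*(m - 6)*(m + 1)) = m^3 - 5*m^2 - 6*m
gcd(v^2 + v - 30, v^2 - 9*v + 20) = v - 5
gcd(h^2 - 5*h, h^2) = h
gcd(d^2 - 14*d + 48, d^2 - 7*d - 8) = d - 8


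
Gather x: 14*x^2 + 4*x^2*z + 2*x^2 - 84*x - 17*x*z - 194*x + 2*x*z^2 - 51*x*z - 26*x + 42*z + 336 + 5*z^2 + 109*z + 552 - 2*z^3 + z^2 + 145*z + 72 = x^2*(4*z + 16) + x*(2*z^2 - 68*z - 304) - 2*z^3 + 6*z^2 + 296*z + 960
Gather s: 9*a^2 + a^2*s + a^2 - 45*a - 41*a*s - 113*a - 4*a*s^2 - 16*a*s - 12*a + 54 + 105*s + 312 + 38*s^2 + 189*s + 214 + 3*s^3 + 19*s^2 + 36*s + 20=10*a^2 - 170*a + 3*s^3 + s^2*(57 - 4*a) + s*(a^2 - 57*a + 330) + 600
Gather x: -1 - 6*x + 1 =-6*x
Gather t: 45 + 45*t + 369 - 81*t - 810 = -36*t - 396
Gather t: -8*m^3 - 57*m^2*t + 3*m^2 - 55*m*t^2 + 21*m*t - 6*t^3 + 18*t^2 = -8*m^3 + 3*m^2 - 6*t^3 + t^2*(18 - 55*m) + t*(-57*m^2 + 21*m)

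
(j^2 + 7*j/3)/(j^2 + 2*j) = (j + 7/3)/(j + 2)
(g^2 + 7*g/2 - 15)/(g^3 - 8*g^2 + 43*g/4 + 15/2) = 2*(g + 6)/(2*g^2 - 11*g - 6)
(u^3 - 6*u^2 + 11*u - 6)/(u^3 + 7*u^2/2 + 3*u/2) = 2*(u^3 - 6*u^2 + 11*u - 6)/(u*(2*u^2 + 7*u + 3))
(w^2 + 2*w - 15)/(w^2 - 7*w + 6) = (w^2 + 2*w - 15)/(w^2 - 7*w + 6)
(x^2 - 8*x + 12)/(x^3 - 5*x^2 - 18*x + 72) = (x - 2)/(x^2 + x - 12)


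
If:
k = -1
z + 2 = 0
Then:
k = -1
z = -2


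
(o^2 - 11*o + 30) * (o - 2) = o^3 - 13*o^2 + 52*o - 60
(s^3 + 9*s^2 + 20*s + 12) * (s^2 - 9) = s^5 + 9*s^4 + 11*s^3 - 69*s^2 - 180*s - 108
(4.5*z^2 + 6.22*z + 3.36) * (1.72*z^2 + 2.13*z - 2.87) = 7.74*z^4 + 20.2834*z^3 + 6.1128*z^2 - 10.6946*z - 9.6432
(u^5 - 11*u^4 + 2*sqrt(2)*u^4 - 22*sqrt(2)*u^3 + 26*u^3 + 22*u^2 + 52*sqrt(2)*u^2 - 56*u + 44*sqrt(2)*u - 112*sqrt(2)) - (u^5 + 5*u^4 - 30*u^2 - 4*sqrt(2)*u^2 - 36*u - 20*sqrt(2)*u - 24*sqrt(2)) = -16*u^4 + 2*sqrt(2)*u^4 - 22*sqrt(2)*u^3 + 26*u^3 + 52*u^2 + 56*sqrt(2)*u^2 - 20*u + 64*sqrt(2)*u - 88*sqrt(2)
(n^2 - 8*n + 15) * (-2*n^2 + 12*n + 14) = -2*n^4 + 28*n^3 - 112*n^2 + 68*n + 210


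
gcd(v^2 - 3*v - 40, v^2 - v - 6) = 1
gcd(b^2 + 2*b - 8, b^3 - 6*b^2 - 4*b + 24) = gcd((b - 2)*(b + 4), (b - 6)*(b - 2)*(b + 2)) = b - 2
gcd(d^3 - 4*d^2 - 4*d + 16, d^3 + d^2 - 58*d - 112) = d + 2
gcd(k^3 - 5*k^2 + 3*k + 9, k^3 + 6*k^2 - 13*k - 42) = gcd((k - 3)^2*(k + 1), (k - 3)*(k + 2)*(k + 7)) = k - 3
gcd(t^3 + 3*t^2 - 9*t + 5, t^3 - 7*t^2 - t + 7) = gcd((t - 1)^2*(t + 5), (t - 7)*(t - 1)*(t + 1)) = t - 1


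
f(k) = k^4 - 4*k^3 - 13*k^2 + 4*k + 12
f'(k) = 4*k^3 - 12*k^2 - 26*k + 4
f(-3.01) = 73.35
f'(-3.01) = -135.54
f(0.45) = 10.84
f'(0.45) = -9.77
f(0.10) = 12.27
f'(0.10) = 1.28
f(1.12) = -3.87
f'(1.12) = -34.55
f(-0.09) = 11.54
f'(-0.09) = 6.24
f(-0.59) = 6.06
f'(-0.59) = 14.34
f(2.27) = -66.14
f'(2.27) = -70.07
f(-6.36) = 2125.92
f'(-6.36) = -1345.07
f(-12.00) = 25740.00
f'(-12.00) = -8324.00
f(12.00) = 12012.00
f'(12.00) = 4876.00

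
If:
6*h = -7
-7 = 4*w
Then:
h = -7/6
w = -7/4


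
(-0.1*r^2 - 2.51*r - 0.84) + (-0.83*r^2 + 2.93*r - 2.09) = -0.93*r^2 + 0.42*r - 2.93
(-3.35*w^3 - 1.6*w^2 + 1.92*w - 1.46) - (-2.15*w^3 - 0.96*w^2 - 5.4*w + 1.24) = -1.2*w^3 - 0.64*w^2 + 7.32*w - 2.7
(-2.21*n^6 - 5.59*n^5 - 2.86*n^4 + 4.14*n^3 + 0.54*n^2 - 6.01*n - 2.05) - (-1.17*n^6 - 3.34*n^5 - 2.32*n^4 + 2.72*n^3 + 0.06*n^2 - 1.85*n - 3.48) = -1.04*n^6 - 2.25*n^5 - 0.54*n^4 + 1.42*n^3 + 0.48*n^2 - 4.16*n + 1.43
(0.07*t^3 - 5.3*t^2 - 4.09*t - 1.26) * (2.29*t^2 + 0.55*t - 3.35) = 0.1603*t^5 - 12.0985*t^4 - 12.5156*t^3 + 12.6201*t^2 + 13.0085*t + 4.221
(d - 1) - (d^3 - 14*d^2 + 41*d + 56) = -d^3 + 14*d^2 - 40*d - 57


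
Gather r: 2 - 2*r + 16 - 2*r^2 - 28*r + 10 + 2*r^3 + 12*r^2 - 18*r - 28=2*r^3 + 10*r^2 - 48*r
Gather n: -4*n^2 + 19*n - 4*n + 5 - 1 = -4*n^2 + 15*n + 4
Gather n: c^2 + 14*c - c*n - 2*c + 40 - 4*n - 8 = c^2 + 12*c + n*(-c - 4) + 32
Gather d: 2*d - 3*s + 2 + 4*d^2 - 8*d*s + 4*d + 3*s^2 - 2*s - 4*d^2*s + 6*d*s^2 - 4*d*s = d^2*(4 - 4*s) + d*(6*s^2 - 12*s + 6) + 3*s^2 - 5*s + 2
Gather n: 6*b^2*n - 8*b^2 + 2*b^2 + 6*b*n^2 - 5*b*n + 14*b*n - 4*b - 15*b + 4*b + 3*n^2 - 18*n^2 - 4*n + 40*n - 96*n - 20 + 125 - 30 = -6*b^2 - 15*b + n^2*(6*b - 15) + n*(6*b^2 + 9*b - 60) + 75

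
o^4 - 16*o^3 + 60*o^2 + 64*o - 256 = (o - 8)^2*(o - 2)*(o + 2)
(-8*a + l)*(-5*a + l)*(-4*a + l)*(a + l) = -160*a^4 - 68*a^3*l + 75*a^2*l^2 - 16*a*l^3 + l^4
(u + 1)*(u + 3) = u^2 + 4*u + 3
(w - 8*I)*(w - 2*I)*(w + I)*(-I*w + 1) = -I*w^4 - 8*w^3 - 3*I*w^2 - 22*w - 16*I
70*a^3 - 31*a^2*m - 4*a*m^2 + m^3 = (-7*a + m)*(-2*a + m)*(5*a + m)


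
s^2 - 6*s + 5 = (s - 5)*(s - 1)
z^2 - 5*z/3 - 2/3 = (z - 2)*(z + 1/3)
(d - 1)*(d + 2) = d^2 + d - 2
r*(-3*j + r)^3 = -27*j^3*r + 27*j^2*r^2 - 9*j*r^3 + r^4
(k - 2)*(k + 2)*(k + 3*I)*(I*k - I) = I*k^4 - 3*k^3 - I*k^3 + 3*k^2 - 4*I*k^2 + 12*k + 4*I*k - 12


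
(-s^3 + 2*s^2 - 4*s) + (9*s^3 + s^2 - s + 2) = 8*s^3 + 3*s^2 - 5*s + 2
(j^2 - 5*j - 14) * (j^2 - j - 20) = j^4 - 6*j^3 - 29*j^2 + 114*j + 280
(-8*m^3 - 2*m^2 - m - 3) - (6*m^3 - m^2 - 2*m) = -14*m^3 - m^2 + m - 3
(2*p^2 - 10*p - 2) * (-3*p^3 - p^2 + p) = -6*p^5 + 28*p^4 + 18*p^3 - 8*p^2 - 2*p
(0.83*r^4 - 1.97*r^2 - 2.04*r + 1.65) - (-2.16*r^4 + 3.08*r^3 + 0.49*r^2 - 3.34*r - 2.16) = 2.99*r^4 - 3.08*r^3 - 2.46*r^2 + 1.3*r + 3.81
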